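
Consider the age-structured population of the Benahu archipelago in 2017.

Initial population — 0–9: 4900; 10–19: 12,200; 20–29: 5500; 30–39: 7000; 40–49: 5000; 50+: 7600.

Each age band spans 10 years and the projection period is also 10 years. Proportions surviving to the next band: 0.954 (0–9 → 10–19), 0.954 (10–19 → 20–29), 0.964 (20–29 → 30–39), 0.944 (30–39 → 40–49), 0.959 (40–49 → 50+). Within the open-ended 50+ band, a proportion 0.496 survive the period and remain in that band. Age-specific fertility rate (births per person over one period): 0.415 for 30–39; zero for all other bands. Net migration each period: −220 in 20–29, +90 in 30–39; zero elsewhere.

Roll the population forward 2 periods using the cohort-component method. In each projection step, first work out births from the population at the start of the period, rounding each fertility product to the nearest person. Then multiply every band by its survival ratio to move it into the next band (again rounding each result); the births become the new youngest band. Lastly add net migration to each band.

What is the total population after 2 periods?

Period 1:
Births: 7000 × 0.415 = 2905
10–19: 4900 × 0.954 = 4675
20–29: 12200 × 0.954 = 11639
30–39: 5500 × 0.964 = 5302
40–49: 7000 × 0.944 = 6608
50+: 5000 × 0.959 + 7600 × 0.496 = 4795 + 3770 = 8565
Net migration: 20–29 − 220 → 11419; 30–39 + 90 → 5392
End of period: [2905, 4675, 11419, 5392, 6608, 8565]
Period 2:
Births: 5392 × 0.415 = 2238
10–19: 2905 × 0.954 = 2771
20–29: 4675 × 0.954 = 4460
30–39: 11419 × 0.964 = 11008
40–49: 5392 × 0.944 = 5090
50+: 6608 × 0.959 + 8565 × 0.496 = 6337 + 4248 = 10585
Net migration: 20–29 − 220 → 4240; 30–39 + 90 → 11098
End of period: [2238, 2771, 4240, 11098, 5090, 10585]
Total after period 2: 2238 + 2771 + 4240 + 11098 + 5090 + 10585 = 36022

36022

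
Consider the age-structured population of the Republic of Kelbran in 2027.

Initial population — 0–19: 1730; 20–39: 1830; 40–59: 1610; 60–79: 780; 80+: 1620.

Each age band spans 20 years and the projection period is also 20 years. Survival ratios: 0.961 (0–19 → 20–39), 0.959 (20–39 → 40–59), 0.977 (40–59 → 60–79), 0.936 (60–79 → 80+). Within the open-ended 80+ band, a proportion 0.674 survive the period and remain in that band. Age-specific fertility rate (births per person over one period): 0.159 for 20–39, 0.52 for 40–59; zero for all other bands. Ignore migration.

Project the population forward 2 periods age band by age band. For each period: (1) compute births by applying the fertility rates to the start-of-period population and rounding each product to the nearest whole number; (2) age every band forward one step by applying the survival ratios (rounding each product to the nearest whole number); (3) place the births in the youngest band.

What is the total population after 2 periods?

Numbering the groups 1..5 from youngest to oldest:
— Period 1 —
Births: 1830 * 0.159 = 291 ; 1610 * 0.52 = 837 → total 1128
Group 2: 1730 * 0.961 = 1663
Group 3: 1830 * 0.959 = 1755
Group 4: 1610 * 0.977 = 1573
Group 5: 780 * 0.936 + 1620 * 0.674 = 730 + 1092 = 1822
Population now: 0–19=1128, 20–39=1663, 40–59=1755, 60–79=1573, 80+=1822
— Period 2 —
Births: 1663 * 0.159 = 264 ; 1755 * 0.52 = 913 → total 1177
Group 2: 1128 * 0.961 = 1084
Group 3: 1663 * 0.959 = 1595
Group 4: 1755 * 0.977 = 1715
Group 5: 1573 * 0.936 + 1822 * 0.674 = 1472 + 1228 = 2700
Population now: 0–19=1177, 20–39=1084, 40–59=1595, 60–79=1715, 80+=2700
Total after period 2: 1177 + 1084 + 1595 + 1715 + 2700 = 8271

8271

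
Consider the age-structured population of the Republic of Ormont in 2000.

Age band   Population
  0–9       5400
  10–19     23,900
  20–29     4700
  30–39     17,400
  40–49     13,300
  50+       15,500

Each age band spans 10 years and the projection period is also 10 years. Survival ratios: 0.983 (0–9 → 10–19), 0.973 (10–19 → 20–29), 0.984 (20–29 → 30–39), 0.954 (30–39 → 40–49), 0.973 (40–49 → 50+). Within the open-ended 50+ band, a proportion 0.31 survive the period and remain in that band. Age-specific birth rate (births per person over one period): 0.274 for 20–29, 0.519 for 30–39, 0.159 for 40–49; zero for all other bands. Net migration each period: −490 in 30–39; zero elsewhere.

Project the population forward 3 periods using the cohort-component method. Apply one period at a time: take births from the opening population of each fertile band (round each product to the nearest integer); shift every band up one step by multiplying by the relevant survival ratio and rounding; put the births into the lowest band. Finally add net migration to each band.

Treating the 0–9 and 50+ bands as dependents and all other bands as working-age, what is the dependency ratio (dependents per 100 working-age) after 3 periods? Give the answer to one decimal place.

— Period 1 —
Births: 4700 * 0.274 = 1288, 17400 * 0.519 = 9031, 13300 * 0.159 = 2115 → total 12434
10–19: 5400 * 0.983 = 5308
20–29: 23900 * 0.973 = 23255
30–39: 4700 * 0.984 = 4625
40–49: 17400 * 0.954 = 16600
50+: 13300 * 0.973 + 15500 * 0.31 = 12941 + 4805 = 17746
Net migration: 30–39 − 490 → 4135
→ [12434, 5308, 23255, 4135, 16600, 17746]
— Period 2 —
Births: 23255 * 0.274 = 6372, 4135 * 0.519 = 2146, 16600 * 0.159 = 2639 → total 11157
10–19: 12434 * 0.983 = 12223
20–29: 5308 * 0.973 = 5165
30–39: 23255 * 0.984 = 22883
40–49: 4135 * 0.954 = 3945
50+: 16600 * 0.973 + 17746 * 0.31 = 16152 + 5501 = 21653
Net migration: 30–39 − 490 → 22393
→ [11157, 12223, 5165, 22393, 3945, 21653]
— Period 3 —
Births: 5165 * 0.274 = 1415, 22393 * 0.519 = 11622, 3945 * 0.159 = 627 → total 13664
10–19: 11157 * 0.983 = 10967
20–29: 12223 * 0.973 = 11893
30–39: 5165 * 0.984 = 5082
40–49: 22393 * 0.954 = 21363
50+: 3945 * 0.973 + 21653 * 0.31 = 3838 + 6712 = 10550
Net migration: 30–39 − 490 → 4592
→ [13664, 10967, 11893, 4592, 21363, 10550]
Dependents (band 0–9 + band 50+) = 13664 + 10550 = 24214; working-age = 48815; ratio = 24214/48815 × 100 = 49.6

49.6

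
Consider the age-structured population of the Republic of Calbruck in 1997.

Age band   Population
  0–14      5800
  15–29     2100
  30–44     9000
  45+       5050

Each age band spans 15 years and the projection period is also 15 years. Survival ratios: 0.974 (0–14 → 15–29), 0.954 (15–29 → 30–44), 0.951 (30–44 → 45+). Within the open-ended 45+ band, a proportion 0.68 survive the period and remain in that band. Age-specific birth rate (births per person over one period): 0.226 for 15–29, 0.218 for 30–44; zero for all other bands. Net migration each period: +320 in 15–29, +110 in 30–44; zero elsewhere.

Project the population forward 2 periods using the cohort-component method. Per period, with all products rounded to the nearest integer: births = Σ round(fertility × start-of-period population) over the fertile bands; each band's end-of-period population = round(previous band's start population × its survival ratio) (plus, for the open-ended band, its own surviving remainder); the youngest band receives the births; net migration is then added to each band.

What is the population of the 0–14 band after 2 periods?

Period 1.
Births: 2100 × 0.226 = 475  |  9000 × 0.218 = 1962 → total 2437
15–29: 5800 × 0.974 = 5649
30–44: 2100 × 0.954 = 2003
45+: 9000 × 0.951 + 5050 × 0.68 = 8559 + 3434 = 11993
Net migration: 15–29 + 320 → 5969; 30–44 + 110 → 2113
End of period: [2437, 5969, 2113, 11993]
Period 2.
Births: 5969 × 0.226 = 1349  |  2113 × 0.218 = 461 → total 1810
15–29: 2437 × 0.974 = 2374
30–44: 5969 × 0.954 = 5694
45+: 2113 × 0.951 + 11993 × 0.68 = 2009 + 8155 = 10164
Net migration: 15–29 + 320 → 2694; 30–44 + 110 → 5804
End of period: [1810, 2694, 5804, 10164]

1810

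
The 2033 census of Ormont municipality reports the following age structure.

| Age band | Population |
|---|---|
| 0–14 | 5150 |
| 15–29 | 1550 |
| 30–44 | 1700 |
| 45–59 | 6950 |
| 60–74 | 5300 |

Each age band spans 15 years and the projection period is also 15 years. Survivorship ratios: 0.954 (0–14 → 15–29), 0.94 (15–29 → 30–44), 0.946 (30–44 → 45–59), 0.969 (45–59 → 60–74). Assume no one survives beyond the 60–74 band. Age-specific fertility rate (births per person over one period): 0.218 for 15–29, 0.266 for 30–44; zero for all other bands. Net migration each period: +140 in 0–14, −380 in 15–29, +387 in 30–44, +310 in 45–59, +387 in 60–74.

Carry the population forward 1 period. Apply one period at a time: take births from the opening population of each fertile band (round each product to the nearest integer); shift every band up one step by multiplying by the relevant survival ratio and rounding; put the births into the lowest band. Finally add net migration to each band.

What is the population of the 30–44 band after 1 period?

1844

Let band 1 be 0–14 through band 5 = 60–74.
[period 1]
Births: 1550 * 0.218 = 338 ; 1700 * 0.266 = 452 — total 790
Band 2: 5150 * 0.954 = 4913
Band 3: 1550 * 0.94 = 1457
Band 4: 1700 * 0.946 = 1608
Band 5: 6950 * 0.969 = 6735
Net migration: Band 1 + 140 → 930; Band 2 − 380 → 4533; Band 3 + 387 → 1844; Band 4 + 310 → 1918; Band 5 + 387 → 7122
Population now: 0–14=930, 15–29=4533, 30–44=1844, 45–59=1918, 60–74=7122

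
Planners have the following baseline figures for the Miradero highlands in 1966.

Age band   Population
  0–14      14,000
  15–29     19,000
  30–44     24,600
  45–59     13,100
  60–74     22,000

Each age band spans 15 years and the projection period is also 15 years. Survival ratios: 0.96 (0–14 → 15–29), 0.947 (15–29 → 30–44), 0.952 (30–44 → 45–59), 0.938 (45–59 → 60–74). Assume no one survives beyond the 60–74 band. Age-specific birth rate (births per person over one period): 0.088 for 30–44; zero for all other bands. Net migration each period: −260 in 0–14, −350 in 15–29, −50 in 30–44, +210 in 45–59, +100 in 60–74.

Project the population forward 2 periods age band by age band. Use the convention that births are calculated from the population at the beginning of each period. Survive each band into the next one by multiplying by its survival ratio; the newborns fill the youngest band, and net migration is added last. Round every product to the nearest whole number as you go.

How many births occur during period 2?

Call the groups 1 to 5, youngest first.
Period 1.
Births: 24600 * 0.088 = 2165
Group 2: 14000 * 0.96 = 13440
Group 3: 19000 * 0.947 = 17993
Group 4: 24600 * 0.952 = 23419
Group 5: 13100 * 0.938 = 12288
Net migration: Group 1 − 260 → 1905; Group 2 − 350 → 13090; Group 3 − 50 → 17943; Group 4 + 210 → 23629; Group 5 + 100 → 12388
→ [1905, 13090, 17943, 23629, 12388]
Period 2.
Births: 17943 * 0.088 = 1579
Group 2: 1905 * 0.96 = 1829
Group 3: 13090 * 0.947 = 12396
Group 4: 17943 * 0.952 = 17082
Group 5: 23629 * 0.938 = 22164
Net migration: Group 1 − 260 → 1319; Group 2 − 350 → 1479; Group 3 − 50 → 12346; Group 4 + 210 → 17292; Group 5 + 100 → 22264
→ [1319, 1479, 12346, 17292, 22264]

1579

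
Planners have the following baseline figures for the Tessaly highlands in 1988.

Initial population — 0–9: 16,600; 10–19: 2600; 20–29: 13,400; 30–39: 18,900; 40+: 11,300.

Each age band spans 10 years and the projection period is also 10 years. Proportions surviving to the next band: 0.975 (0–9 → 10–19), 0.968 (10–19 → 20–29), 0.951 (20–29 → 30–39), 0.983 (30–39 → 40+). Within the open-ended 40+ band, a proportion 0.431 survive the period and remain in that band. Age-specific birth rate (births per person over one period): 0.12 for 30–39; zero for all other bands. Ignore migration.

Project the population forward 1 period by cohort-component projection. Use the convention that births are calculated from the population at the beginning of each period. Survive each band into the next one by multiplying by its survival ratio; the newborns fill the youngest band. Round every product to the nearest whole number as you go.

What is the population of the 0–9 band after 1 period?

After projecting period 1:
Births: 18900 × 0.12 = 2268
10–19: 16600 × 0.975 = 16185
20–29: 2600 × 0.968 = 2517
30–39: 13400 × 0.951 = 12743
40+: 18900 × 0.983 + 11300 × 0.431 = 18579 + 4870 = 23449
Giving 2268 / 16185 / 2517 / 12743 / 23449.

2268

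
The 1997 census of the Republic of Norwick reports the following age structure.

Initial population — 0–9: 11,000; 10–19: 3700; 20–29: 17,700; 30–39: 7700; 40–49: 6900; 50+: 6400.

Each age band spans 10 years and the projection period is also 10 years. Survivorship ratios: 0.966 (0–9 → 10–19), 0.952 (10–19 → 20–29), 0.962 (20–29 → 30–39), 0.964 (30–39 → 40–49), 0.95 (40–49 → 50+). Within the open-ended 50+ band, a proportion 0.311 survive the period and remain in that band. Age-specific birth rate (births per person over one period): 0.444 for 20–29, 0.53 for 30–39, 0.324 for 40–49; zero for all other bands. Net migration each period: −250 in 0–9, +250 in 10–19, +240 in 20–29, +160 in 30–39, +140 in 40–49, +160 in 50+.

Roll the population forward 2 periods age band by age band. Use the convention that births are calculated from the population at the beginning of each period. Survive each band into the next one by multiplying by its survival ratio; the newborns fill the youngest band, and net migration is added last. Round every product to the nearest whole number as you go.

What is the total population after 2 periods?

Period 1.
Births: 17700 × 0.444 = 7859  |  7700 × 0.53 = 4081  |  6900 × 0.324 = 2236 — total 14176
10–19: 11000 × 0.966 = 10626
20–29: 3700 × 0.952 = 3522
30–39: 17700 × 0.962 = 17027
40–49: 7700 × 0.964 = 7423
50+: 6900 × 0.95 + 6400 × 0.311 = 6555 + 1990 = 8545
Net migration: 0–9 − 250 → 13926; 10–19 + 250 → 10876; 20–29 + 240 → 3762; 30–39 + 160 → 17187; 40–49 + 140 → 7563; 50+ + 160 → 8705
End of period: [13926, 10876, 3762, 17187, 7563, 8705]
Period 2.
Births: 3762 × 0.444 = 1670  |  17187 × 0.53 = 9109  |  7563 × 0.324 = 2450 — total 13229
10–19: 13926 × 0.966 = 13453
20–29: 10876 × 0.952 = 10354
30–39: 3762 × 0.962 = 3619
40–49: 17187 × 0.964 = 16568
50+: 7563 × 0.95 + 8705 × 0.311 = 7185 + 2707 = 9892
Net migration: 0–9 − 250 → 12979; 10–19 + 250 → 13703; 20–29 + 240 → 10594; 30–39 + 160 → 3779; 40–49 + 140 → 16708; 50+ + 160 → 10052
End of period: [12979, 13703, 10594, 3779, 16708, 10052]
Total after period 2: 12979 + 13703 + 10594 + 3779 + 16708 + 10052 = 67815

67815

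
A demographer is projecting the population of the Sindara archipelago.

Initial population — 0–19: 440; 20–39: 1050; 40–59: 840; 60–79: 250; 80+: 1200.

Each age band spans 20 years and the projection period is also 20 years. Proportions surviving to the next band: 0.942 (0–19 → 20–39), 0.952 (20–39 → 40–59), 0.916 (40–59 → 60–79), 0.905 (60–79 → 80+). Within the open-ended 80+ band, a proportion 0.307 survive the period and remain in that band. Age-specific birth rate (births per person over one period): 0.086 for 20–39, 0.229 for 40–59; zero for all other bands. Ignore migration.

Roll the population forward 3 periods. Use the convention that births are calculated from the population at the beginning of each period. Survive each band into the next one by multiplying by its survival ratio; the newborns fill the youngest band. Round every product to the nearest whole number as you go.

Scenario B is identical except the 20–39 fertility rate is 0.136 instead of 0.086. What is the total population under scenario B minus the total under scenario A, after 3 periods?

86

Numbering the groups 1..5 from youngest to oldest:
Period 1:
Births: 1050 × 0.086 = 90 ; 840 × 0.229 = 192 → total 282
Group 2: 440 × 0.942 = 414
Group 3: 1050 × 0.952 = 1000
Group 4: 840 × 0.916 = 769
Group 5: 250 × 0.905 + 1200 × 0.307 = 226 + 368 = 594
Giving 282 / 414 / 1000 / 769 / 594.
Period 2:
Births: 414 × 0.086 = 36 ; 1000 × 0.229 = 229 → total 265
Group 2: 282 × 0.942 = 266
Group 3: 414 × 0.952 = 394
Group 4: 1000 × 0.916 = 916
Group 5: 769 × 0.905 + 594 × 0.307 = 696 + 182 = 878
Giving 265 / 266 / 394 / 916 / 878.
Period 3:
Births: 266 × 0.086 = 23 ; 394 × 0.229 = 90 → total 113
Group 2: 265 × 0.942 = 250
Group 3: 266 × 0.952 = 253
Group 4: 394 × 0.916 = 361
Group 5: 916 × 0.905 + 878 × 0.307 = 829 + 270 = 1099
Giving 113 / 250 / 253 / 361 / 1099.
Scenario A total after 3 periods: 2076
Scenario B projection —
Period 1:
Births: 1050 × 0.136 = 143 ; 840 × 0.229 = 192 → total 335
Group 2: 440 × 0.942 = 414
Group 3: 1050 × 0.952 = 1000
Group 4: 840 × 0.916 = 769
Group 5: 250 × 0.905 + 1200 × 0.307 = 226 + 368 = 594
Giving 335 / 414 / 1000 / 769 / 594.
Period 2:
Births: 414 × 0.136 = 56 ; 1000 × 0.229 = 229 → total 285
Group 2: 335 × 0.942 = 316
Group 3: 414 × 0.952 = 394
Group 4: 1000 × 0.916 = 916
Group 5: 769 × 0.905 + 594 × 0.307 = 696 + 182 = 878
Giving 285 / 316 / 394 / 916 / 878.
Period 3:
Births: 316 × 0.136 = 43 ; 394 × 0.229 = 90 → total 133
Group 2: 285 × 0.942 = 268
Group 3: 316 × 0.952 = 301
Group 4: 394 × 0.916 = 361
Group 5: 916 × 0.905 + 878 × 0.307 = 829 + 270 = 1099
Giving 133 / 268 / 301 / 361 / 1099.
Scenario B total after 3 periods: 2162
Difference B − A = 2162 − 2076 = 86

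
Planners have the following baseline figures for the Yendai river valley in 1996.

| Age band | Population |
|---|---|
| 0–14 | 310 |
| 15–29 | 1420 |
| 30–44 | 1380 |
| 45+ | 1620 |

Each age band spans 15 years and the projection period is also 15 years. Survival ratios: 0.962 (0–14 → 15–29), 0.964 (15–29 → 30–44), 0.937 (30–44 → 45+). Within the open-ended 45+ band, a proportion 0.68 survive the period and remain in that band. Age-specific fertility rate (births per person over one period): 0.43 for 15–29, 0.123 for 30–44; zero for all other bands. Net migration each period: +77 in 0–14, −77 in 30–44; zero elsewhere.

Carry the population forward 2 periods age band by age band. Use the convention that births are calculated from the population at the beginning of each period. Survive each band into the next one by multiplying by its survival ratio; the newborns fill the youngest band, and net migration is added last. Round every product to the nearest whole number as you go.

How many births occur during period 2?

287

[period 1]
Births: 1420 × 0.43 = 611, 1380 × 0.123 = 170 → total 781
15–29: 310 × 0.962 = 298
30–44: 1420 × 0.964 = 1369
45+: 1380 × 0.937 + 1620 × 0.68 = 1293 + 1102 = 2395
Net migration: 0–14 + 77 → 858; 30–44 − 77 → 1292
End of period: [858, 298, 1292, 2395]
[period 2]
Births: 298 × 0.43 = 128, 1292 × 0.123 = 159 → total 287
15–29: 858 × 0.962 = 825
30–44: 298 × 0.964 = 287
45+: 1292 × 0.937 + 2395 × 0.68 = 1211 + 1629 = 2840
Net migration: 0–14 + 77 → 364; 30–44 − 77 → 210
End of period: [364, 825, 210, 2840]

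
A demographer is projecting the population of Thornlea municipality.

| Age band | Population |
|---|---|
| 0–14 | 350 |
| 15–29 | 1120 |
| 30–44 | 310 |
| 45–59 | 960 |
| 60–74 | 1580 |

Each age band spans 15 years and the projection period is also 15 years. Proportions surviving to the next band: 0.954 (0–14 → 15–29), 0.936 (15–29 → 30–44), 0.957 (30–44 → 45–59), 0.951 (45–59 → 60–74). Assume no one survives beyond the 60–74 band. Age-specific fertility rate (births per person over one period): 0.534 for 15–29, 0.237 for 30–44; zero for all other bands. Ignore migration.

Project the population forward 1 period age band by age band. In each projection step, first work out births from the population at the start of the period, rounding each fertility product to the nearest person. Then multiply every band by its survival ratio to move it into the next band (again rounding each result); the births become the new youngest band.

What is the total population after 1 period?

[period 1]
Births: 1120 × 0.534 = 598, 310 × 0.237 = 73 — total 671
15–29: 350 × 0.954 = 334
30–44: 1120 × 0.936 = 1048
45–59: 310 × 0.957 = 297
60–74: 960 × 0.951 = 913
End of period: [671, 334, 1048, 297, 913]
Total after period 1: 671 + 334 + 1048 + 297 + 913 = 3263

3263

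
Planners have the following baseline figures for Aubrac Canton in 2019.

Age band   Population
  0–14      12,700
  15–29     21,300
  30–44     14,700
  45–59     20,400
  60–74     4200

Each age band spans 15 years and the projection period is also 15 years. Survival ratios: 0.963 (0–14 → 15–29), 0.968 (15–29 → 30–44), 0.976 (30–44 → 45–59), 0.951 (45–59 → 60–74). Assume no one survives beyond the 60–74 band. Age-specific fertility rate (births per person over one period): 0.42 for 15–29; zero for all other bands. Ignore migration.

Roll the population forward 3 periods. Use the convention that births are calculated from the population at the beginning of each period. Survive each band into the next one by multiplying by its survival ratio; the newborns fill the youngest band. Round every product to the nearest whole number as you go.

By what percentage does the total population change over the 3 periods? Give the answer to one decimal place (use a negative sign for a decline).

[period 1]
Births: 21300 * 0.42 = 8946
15–29: 12700 * 0.963 = 12230
30–44: 21300 * 0.968 = 20618
45–59: 14700 * 0.976 = 14347
60–74: 20400 * 0.951 = 19400
Giving 8946 / 12230 / 20618 / 14347 / 19400.
[period 2]
Births: 12230 * 0.42 = 5137
15–29: 8946 * 0.963 = 8615
30–44: 12230 * 0.968 = 11839
45–59: 20618 * 0.976 = 20123
60–74: 14347 * 0.951 = 13644
Giving 5137 / 8615 / 11839 / 20123 / 13644.
[period 3]
Births: 8615 * 0.42 = 3618
15–29: 5137 * 0.963 = 4947
30–44: 8615 * 0.968 = 8339
45–59: 11839 * 0.976 = 11555
60–74: 20123 * 0.951 = 19137
Giving 3618 / 4947 / 8339 / 11555 / 19137.
Total: 73300 → 47596; change = -25704; percentage change = -35.1%

-35.1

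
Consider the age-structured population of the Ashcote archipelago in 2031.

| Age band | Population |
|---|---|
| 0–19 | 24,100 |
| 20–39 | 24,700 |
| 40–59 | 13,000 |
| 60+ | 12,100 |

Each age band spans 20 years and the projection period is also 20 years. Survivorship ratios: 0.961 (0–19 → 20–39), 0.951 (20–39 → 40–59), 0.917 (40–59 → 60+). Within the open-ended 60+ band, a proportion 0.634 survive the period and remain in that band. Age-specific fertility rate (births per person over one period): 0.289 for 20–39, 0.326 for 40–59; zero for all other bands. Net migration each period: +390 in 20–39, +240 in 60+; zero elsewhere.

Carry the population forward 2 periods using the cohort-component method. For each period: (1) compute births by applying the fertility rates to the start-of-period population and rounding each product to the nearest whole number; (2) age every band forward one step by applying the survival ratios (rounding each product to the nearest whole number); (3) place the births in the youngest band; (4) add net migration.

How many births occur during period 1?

11376

Numbering the groups 1..4 from youngest to oldest:
[period 1]
Births: 24700 × 0.289 = 7138, 13000 × 0.326 = 4238 → total 11376
Group 2: 24100 × 0.961 = 23160
Group 3: 24700 × 0.951 = 23490
Group 4: 13000 × 0.917 + 12100 × 0.634 = 11921 + 7671 = 19592
Net migration: Group 2 + 390 → 23550; Group 4 + 240 → 19832
End of period: [11376, 23550, 23490, 19832]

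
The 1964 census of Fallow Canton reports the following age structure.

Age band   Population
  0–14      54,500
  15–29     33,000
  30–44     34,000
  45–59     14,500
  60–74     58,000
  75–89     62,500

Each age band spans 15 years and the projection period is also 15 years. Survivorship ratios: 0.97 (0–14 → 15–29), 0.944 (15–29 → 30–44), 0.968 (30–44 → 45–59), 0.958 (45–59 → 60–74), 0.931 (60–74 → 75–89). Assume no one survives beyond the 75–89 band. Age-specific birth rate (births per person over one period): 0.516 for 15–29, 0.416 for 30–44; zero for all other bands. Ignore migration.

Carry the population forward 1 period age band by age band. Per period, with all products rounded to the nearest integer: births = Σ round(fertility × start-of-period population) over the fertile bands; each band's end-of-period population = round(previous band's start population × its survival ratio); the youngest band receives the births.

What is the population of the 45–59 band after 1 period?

Period 1.
Births: 33000 × 0.516 = 17028  |  34000 × 0.416 = 14144 — total 31172
15–29: 54500 × 0.97 = 52865
30–44: 33000 × 0.944 = 31152
45–59: 34000 × 0.968 = 32912
60–74: 14500 × 0.958 = 13891
75–89: 58000 × 0.931 = 53998
End of period: [31172, 52865, 31152, 32912, 13891, 53998]

32912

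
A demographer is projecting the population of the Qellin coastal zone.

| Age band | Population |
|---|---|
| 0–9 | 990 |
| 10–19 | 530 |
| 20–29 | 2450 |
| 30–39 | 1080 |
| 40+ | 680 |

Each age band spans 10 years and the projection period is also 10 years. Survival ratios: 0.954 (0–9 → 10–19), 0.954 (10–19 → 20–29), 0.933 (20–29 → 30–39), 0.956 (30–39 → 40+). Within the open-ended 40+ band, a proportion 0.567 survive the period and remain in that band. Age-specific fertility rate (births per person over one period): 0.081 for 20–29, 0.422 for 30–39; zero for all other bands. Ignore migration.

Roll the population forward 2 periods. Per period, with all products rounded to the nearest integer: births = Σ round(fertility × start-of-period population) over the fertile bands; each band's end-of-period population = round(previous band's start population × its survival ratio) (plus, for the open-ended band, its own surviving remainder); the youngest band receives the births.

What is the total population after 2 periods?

5992

Let group 1 be 0–9 through group 5 = 40+.
Period 1.
Births: 2450 * 0.081 = 198 ; 1080 * 0.422 = 456 ⇒ total 654
Group 2: 990 * 0.954 = 944
Group 3: 530 * 0.954 = 506
Group 4: 2450 * 0.933 = 2286
Group 5: 1080 * 0.956 + 680 * 0.567 = 1032 + 386 = 1418
→ [654, 944, 506, 2286, 1418]
Period 2.
Births: 506 * 0.081 = 41 ; 2286 * 0.422 = 965 ⇒ total 1006
Group 2: 654 * 0.954 = 624
Group 3: 944 * 0.954 = 901
Group 4: 506 * 0.933 = 472
Group 5: 2286 * 0.956 + 1418 * 0.567 = 2185 + 804 = 2989
→ [1006, 624, 901, 472, 2989]
Total after period 2: 1006 + 624 + 901 + 472 + 2989 = 5992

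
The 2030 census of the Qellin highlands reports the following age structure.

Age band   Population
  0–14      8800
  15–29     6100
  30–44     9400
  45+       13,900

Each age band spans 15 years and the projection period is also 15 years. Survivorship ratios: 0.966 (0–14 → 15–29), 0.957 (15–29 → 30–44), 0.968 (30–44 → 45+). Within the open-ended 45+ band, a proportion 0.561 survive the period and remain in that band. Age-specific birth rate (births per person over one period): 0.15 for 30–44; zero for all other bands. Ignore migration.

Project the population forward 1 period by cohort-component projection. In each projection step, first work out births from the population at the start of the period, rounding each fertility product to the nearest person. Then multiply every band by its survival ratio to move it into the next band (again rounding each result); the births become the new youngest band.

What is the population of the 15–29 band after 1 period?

[period 1]
Births: 9400 × 0.15 = 1410
15–29: 8800 × 0.966 = 8501
30–44: 6100 × 0.957 = 5838
45+: 9400 × 0.968 + 13900 × 0.561 = 9099 + 7798 = 16897
→ [1410, 8501, 5838, 16897]

8501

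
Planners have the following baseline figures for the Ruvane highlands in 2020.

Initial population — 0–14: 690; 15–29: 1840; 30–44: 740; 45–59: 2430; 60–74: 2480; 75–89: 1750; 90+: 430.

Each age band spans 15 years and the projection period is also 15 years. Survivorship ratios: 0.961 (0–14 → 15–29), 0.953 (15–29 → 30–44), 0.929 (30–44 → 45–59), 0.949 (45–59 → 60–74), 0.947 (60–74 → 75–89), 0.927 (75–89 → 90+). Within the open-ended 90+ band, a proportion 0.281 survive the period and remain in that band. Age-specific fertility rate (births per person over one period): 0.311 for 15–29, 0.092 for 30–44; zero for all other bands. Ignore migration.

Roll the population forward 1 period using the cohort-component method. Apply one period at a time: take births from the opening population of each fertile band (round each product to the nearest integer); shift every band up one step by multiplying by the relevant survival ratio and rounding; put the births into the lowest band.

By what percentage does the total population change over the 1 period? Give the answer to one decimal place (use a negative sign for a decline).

Numbering the bands 1..7 from youngest to oldest:
Period 1.
Births: 1840 * 0.311 = 572 ; 740 * 0.092 = 68 → total 640
Band 2: 690 * 0.961 = 663
Band 3: 1840 * 0.953 = 1754
Band 4: 740 * 0.929 = 687
Band 5: 2430 * 0.949 = 2306
Band 6: 2480 * 0.947 = 2349
Band 7: 1750 * 0.927 + 430 * 0.281 = 1622 + 121 = 1743
Population now: 0–14=640, 15–29=663, 30–44=1754, 45–59=687, 60–74=2306, 75–89=2349, 90+=1743
Total: 10360 → 10142; change = -218; percentage change = -2.1%

-2.1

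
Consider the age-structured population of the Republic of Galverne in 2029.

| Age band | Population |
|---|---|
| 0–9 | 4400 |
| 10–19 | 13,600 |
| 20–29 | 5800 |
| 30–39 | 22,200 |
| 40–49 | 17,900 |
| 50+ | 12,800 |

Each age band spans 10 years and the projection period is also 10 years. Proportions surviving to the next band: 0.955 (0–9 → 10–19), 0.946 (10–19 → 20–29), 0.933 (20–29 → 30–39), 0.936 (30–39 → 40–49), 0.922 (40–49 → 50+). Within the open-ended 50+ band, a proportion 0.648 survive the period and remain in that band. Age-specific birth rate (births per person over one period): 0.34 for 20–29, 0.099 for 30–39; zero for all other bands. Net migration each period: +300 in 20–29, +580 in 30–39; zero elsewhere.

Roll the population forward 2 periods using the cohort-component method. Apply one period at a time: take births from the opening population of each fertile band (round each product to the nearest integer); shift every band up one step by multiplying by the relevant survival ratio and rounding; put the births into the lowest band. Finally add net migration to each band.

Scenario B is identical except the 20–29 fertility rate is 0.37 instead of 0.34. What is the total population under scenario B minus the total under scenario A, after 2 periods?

Call the groups 1 to 6, youngest first.
Period 1:
Births: 5800 × 0.34 = 1972 ; 22200 × 0.099 = 2198 ⇒ total 4170
Group 2: 4400 × 0.955 = 4202
Group 3: 13600 × 0.946 = 12866
Group 4: 5800 × 0.933 = 5411
Group 5: 22200 × 0.936 = 20779
Group 6: 17900 × 0.922 + 12800 × 0.648 = 16504 + 8294 = 24798
Net migration: Group 3 + 300 → 13166; Group 4 + 580 → 5991
→ [4170, 4202, 13166, 5991, 20779, 24798]
Period 2:
Births: 13166 × 0.34 = 4476 ; 5991 × 0.099 = 593 ⇒ total 5069
Group 2: 4170 × 0.955 = 3982
Group 3: 4202 × 0.946 = 3975
Group 4: 13166 × 0.933 = 12284
Group 5: 5991 × 0.936 = 5608
Group 6: 20779 × 0.922 + 24798 × 0.648 = 19158 + 16069 = 35227
Net migration: Group 3 + 300 → 4275; Group 4 + 580 → 12864
→ [5069, 3982, 4275, 12864, 5608, 35227]
Scenario A total after 2 periods: 67025
Scenario B projection —
Period 1:
Births: 5800 × 0.37 = 2146 ; 22200 × 0.099 = 2198 ⇒ total 4344
Group 2: 4400 × 0.955 = 4202
Group 3: 13600 × 0.946 = 12866
Group 4: 5800 × 0.933 = 5411
Group 5: 22200 × 0.936 = 20779
Group 6: 17900 × 0.922 + 12800 × 0.648 = 16504 + 8294 = 24798
Net migration: Group 3 + 300 → 13166; Group 4 + 580 → 5991
→ [4344, 4202, 13166, 5991, 20779, 24798]
Period 2:
Births: 13166 × 0.37 = 4871 ; 5991 × 0.099 = 593 ⇒ total 5464
Group 2: 4344 × 0.955 = 4149
Group 3: 4202 × 0.946 = 3975
Group 4: 13166 × 0.933 = 12284
Group 5: 5991 × 0.936 = 5608
Group 6: 20779 × 0.922 + 24798 × 0.648 = 19158 + 16069 = 35227
Net migration: Group 3 + 300 → 4275; Group 4 + 580 → 12864
→ [5464, 4149, 4275, 12864, 5608, 35227]
Scenario B total after 2 periods: 67587
Difference B − A = 67587 − 67025 = 562

562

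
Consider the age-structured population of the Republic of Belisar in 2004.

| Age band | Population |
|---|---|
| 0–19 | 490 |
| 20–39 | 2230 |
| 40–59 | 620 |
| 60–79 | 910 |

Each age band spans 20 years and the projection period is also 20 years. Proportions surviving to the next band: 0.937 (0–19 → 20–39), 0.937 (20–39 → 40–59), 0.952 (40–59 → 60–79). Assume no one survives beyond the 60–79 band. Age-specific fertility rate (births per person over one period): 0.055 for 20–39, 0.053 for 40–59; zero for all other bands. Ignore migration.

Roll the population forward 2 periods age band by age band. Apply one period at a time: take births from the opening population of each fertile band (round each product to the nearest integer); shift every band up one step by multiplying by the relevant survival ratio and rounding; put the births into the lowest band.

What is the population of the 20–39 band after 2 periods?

146

Let band 1 be 0–19 through band 4 = 60–79.
After projecting period 1:
Births: 2230 × 0.055 = 123  |  620 × 0.053 = 33 — total 156
Band 2: 490 × 0.937 = 459
Band 3: 2230 × 0.937 = 2090
Band 4: 620 × 0.952 = 590
Giving 156 / 459 / 2090 / 590.
After projecting period 2:
Births: 459 × 0.055 = 25  |  2090 × 0.053 = 111 — total 136
Band 2: 156 × 0.937 = 146
Band 3: 459 × 0.937 = 430
Band 4: 2090 × 0.952 = 1990
Giving 136 / 146 / 430 / 1990.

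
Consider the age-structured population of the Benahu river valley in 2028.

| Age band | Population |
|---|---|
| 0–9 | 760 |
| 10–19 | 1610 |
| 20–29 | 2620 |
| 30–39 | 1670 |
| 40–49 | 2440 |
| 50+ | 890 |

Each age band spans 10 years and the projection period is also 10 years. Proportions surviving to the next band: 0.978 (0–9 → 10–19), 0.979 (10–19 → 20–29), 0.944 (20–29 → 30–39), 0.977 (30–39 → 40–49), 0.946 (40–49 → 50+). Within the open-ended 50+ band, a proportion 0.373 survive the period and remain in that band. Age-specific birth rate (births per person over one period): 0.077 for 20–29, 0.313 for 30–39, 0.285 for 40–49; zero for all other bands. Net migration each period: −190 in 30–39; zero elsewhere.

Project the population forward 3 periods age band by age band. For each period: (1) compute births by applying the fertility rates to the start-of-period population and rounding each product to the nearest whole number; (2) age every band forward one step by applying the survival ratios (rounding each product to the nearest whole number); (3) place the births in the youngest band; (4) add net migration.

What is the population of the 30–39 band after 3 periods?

496

Call the groups 1 to 6, youngest first.
— Period 1 —
Births: 2620 × 0.077 = 202  |  1670 × 0.313 = 523  |  2440 × 0.285 = 695 → 1420
Group 2: 760 × 0.978 = 743
Group 3: 1610 × 0.979 = 1576
Group 4: 2620 × 0.944 = 2473
Group 5: 1670 × 0.977 = 1632
Group 6: 2440 × 0.946 + 890 × 0.373 = 2308 + 332 = 2640
Net migration: Group 4 − 190 → 2283
Population now: 0–9=1420, 10–19=743, 20–29=1576, 30–39=2283, 40–49=1632, 50+=2640
— Period 2 —
Births: 1576 × 0.077 = 121  |  2283 × 0.313 = 715  |  1632 × 0.285 = 465 → 1301
Group 2: 1420 × 0.978 = 1389
Group 3: 743 × 0.979 = 727
Group 4: 1576 × 0.944 = 1488
Group 5: 2283 × 0.977 = 2230
Group 6: 1632 × 0.946 + 2640 × 0.373 = 1544 + 985 = 2529
Net migration: Group 4 − 190 → 1298
Population now: 0–9=1301, 10–19=1389, 20–29=727, 30–39=1298, 40–49=2230, 50+=2529
— Period 3 —
Births: 727 × 0.077 = 56  |  1298 × 0.313 = 406  |  2230 × 0.285 = 636 → 1098
Group 2: 1301 × 0.978 = 1272
Group 3: 1389 × 0.979 = 1360
Group 4: 727 × 0.944 = 686
Group 5: 1298 × 0.977 = 1268
Group 6: 2230 × 0.946 + 2529 × 0.373 = 2110 + 943 = 3053
Net migration: Group 4 − 190 → 496
Population now: 0–9=1098, 10–19=1272, 20–29=1360, 30–39=496, 40–49=1268, 50+=3053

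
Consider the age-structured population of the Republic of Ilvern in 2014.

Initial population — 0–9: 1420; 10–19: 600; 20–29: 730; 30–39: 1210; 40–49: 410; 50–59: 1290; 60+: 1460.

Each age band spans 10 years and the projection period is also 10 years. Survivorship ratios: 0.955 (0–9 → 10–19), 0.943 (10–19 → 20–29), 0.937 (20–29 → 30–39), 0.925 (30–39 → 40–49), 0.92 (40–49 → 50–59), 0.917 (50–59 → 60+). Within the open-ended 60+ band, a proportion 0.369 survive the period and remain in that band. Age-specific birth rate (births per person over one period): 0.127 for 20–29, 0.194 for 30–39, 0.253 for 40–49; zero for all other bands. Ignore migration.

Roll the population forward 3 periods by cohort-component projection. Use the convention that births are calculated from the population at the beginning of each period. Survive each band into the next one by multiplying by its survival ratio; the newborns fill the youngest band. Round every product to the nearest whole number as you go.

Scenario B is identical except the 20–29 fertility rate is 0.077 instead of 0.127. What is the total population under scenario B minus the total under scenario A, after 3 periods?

-124

Numbering the groups 1..7 from youngest to oldest:
— Period 1 —
Births: 730 * 0.127 = 93  |  1210 * 0.194 = 235  |  410 * 0.253 = 104 ⇒ total 432
Group 2: 1420 * 0.955 = 1356
Group 3: 600 * 0.943 = 566
Group 4: 730 * 0.937 = 684
Group 5: 1210 * 0.925 = 1119
Group 6: 410 * 0.92 = 377
Group 7: 1290 * 0.917 + 1460 * 0.369 = 1183 + 539 = 1722
Giving 432 / 1356 / 566 / 684 / 1119 / 377 / 1722.
— Period 2 —
Births: 566 * 0.127 = 72  |  684 * 0.194 = 133  |  1119 * 0.253 = 283 ⇒ total 488
Group 2: 432 * 0.955 = 413
Group 3: 1356 * 0.943 = 1279
Group 4: 566 * 0.937 = 530
Group 5: 684 * 0.925 = 633
Group 6: 1119 * 0.92 = 1029
Group 7: 377 * 0.917 + 1722 * 0.369 = 346 + 635 = 981
Giving 488 / 413 / 1279 / 530 / 633 / 1029 / 981.
— Period 3 —
Births: 1279 * 0.127 = 162  |  530 * 0.194 = 103  |  633 * 0.253 = 160 ⇒ total 425
Group 2: 488 * 0.955 = 466
Group 3: 413 * 0.943 = 389
Group 4: 1279 * 0.937 = 1198
Group 5: 530 * 0.925 = 490
Group 6: 633 * 0.92 = 582
Group 7: 1029 * 0.917 + 981 * 0.369 = 944 + 362 = 1306
Giving 425 / 466 / 389 / 1198 / 490 / 582 / 1306.
Scenario A total after 3 periods: 4856
Scenario B projection —
— Period 1 —
Births: 730 * 0.077 = 56  |  1210 * 0.194 = 235  |  410 * 0.253 = 104 ⇒ total 395
Group 2: 1420 * 0.955 = 1356
Group 3: 600 * 0.943 = 566
Group 4: 730 * 0.937 = 684
Group 5: 1210 * 0.925 = 1119
Group 6: 410 * 0.92 = 377
Group 7: 1290 * 0.917 + 1460 * 0.369 = 1183 + 539 = 1722
Giving 395 / 1356 / 566 / 684 / 1119 / 377 / 1722.
— Period 2 —
Births: 566 * 0.077 = 44  |  684 * 0.194 = 133  |  1119 * 0.253 = 283 ⇒ total 460
Group 2: 395 * 0.955 = 377
Group 3: 1356 * 0.943 = 1279
Group 4: 566 * 0.937 = 530
Group 5: 684 * 0.925 = 633
Group 6: 1119 * 0.92 = 1029
Group 7: 377 * 0.917 + 1722 * 0.369 = 346 + 635 = 981
Giving 460 / 377 / 1279 / 530 / 633 / 1029 / 981.
— Period 3 —
Births: 1279 * 0.077 = 98  |  530 * 0.194 = 103  |  633 * 0.253 = 160 ⇒ total 361
Group 2: 460 * 0.955 = 439
Group 3: 377 * 0.943 = 356
Group 4: 1279 * 0.937 = 1198
Group 5: 530 * 0.925 = 490
Group 6: 633 * 0.92 = 582
Group 7: 1029 * 0.917 + 981 * 0.369 = 944 + 362 = 1306
Giving 361 / 439 / 356 / 1198 / 490 / 582 / 1306.
Scenario B total after 3 periods: 4732
Difference B − A = 4732 − 4856 = -124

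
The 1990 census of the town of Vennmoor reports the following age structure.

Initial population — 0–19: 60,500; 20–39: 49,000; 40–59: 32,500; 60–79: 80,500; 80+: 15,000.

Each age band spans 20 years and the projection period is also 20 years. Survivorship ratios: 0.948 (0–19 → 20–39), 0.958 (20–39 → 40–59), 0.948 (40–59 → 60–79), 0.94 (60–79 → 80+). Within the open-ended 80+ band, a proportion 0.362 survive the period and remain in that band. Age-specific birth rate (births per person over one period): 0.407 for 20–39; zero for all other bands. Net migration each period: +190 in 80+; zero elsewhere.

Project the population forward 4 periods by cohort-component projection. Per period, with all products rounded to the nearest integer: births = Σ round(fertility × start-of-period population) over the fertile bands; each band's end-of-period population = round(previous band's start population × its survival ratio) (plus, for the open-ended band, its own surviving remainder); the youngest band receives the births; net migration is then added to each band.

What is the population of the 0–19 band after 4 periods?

9007

Call the bands 1 to 5, youngest first.
Period 1.
Births: 49000 * 0.407 = 19943
Band 2: 60500 * 0.948 = 57354
Band 3: 49000 * 0.958 = 46942
Band 4: 32500 * 0.948 = 30810
Band 5: 80500 * 0.94 + 15000 * 0.362 = 75670 + 5430 = 81100
Net migration: Band 5 + 190 → 81290
Giving 19943 / 57354 / 46942 / 30810 / 81290.
Period 2.
Births: 57354 * 0.407 = 23343
Band 2: 19943 * 0.948 = 18906
Band 3: 57354 * 0.958 = 54945
Band 4: 46942 * 0.948 = 44501
Band 5: 30810 * 0.94 + 81290 * 0.362 = 28961 + 29427 = 58388
Net migration: Band 5 + 190 → 58578
Giving 23343 / 18906 / 54945 / 44501 / 58578.
Period 3.
Births: 18906 * 0.407 = 7695
Band 2: 23343 * 0.948 = 22129
Band 3: 18906 * 0.958 = 18112
Band 4: 54945 * 0.948 = 52088
Band 5: 44501 * 0.94 + 58578 * 0.362 = 41831 + 21205 = 63036
Net migration: Band 5 + 190 → 63226
Giving 7695 / 22129 / 18112 / 52088 / 63226.
Period 4.
Births: 22129 * 0.407 = 9007
Band 2: 7695 * 0.948 = 7295
Band 3: 22129 * 0.958 = 21200
Band 4: 18112 * 0.948 = 17170
Band 5: 52088 * 0.94 + 63226 * 0.362 = 48963 + 22888 = 71851
Net migration: Band 5 + 190 → 72041
Giving 9007 / 7295 / 21200 / 17170 / 72041.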